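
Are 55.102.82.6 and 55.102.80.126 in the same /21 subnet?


Mask: 255.255.248.0
55.102.82.6 AND mask = 55.102.80.0
55.102.80.126 AND mask = 55.102.80.0
Yes, same subnet (55.102.80.0)


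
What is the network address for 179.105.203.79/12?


IP:   10110011.01101001.11001011.01001111
Mask: 11111111.11110000.00000000.00000000
AND operation:
Net:  10110011.01100000.00000000.00000000
Network: 179.96.0.0/12


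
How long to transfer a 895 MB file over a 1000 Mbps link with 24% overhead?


Effective throughput = 1000 * (1 - 24/100) = 760 Mbps
File size in Mb = 895 * 8 = 7160 Mb
Time = 7160 / 760
Time = 9.4211 seconds


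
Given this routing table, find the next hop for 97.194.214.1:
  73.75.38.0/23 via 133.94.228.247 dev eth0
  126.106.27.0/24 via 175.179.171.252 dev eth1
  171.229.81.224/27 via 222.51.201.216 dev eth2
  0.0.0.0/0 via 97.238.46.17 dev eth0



Longest prefix match for 97.194.214.1:
  /23 73.75.38.0: no
  /24 126.106.27.0: no
  /27 171.229.81.224: no
  /0 0.0.0.0: MATCH
Selected: next-hop 97.238.46.17 via eth0 (matched /0)


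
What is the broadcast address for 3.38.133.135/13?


Network: 3.32.0.0/13
Host bits = 19
Set all host bits to 1:
Broadcast: 3.39.255.255


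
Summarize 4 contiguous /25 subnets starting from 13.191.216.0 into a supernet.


Original prefix: /25
Number of subnets: 4 = 2^2
New prefix = 25 - 2 = 23
Supernet: 13.191.216.0/23


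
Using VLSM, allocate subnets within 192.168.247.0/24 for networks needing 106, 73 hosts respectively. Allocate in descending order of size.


106 hosts -> /25 (126 usable): 192.168.247.0/25
73 hosts -> /25 (126 usable): 192.168.247.128/25
Allocation: 192.168.247.0/25 (106 hosts, 126 usable); 192.168.247.128/25 (73 hosts, 126 usable)


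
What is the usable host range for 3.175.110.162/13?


Network: 3.168.0.0
Broadcast: 3.175.255.255
First usable = network + 1
Last usable = broadcast - 1
Range: 3.168.0.1 to 3.175.255.254


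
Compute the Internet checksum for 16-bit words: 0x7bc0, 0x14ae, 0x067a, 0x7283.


Sum all words (with carry folding):
+ 0x7bc0 = 0x7bc0
+ 0x14ae = 0x906e
+ 0x067a = 0x96e8
+ 0x7283 = 0x096c
One's complement: ~0x096c
Checksum = 0xf693


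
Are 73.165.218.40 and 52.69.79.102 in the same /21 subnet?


Mask: 255.255.248.0
73.165.218.40 AND mask = 73.165.216.0
52.69.79.102 AND mask = 52.69.72.0
No, different subnets (73.165.216.0 vs 52.69.72.0)


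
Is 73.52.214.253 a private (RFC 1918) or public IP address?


RFC 1918 private ranges:
  10.0.0.0/8 (10.0.0.0 - 10.255.255.255)
  172.16.0.0/12 (172.16.0.0 - 172.31.255.255)
  192.168.0.0/16 (192.168.0.0 - 192.168.255.255)
Public (not in any RFC 1918 range)


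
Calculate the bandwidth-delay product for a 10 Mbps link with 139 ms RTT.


BDP = bandwidth * RTT
= 10 Mbps * 139 ms
= 10 * 1e6 * 139 / 1000 bits
= 1390000 bits
= 173750 bytes
= 169.6777 KB
BDP = 1390000 bits (173750 bytes)


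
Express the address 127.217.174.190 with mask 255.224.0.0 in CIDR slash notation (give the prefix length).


Binary: 11111111.11100000.00000000.00000000
Count leading 1s
Prefix: /11


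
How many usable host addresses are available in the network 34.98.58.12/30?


Host bits = 32 - 30 = 2
Total addresses = 2^2 = 4
Usable = total - 2 (network and broadcast)
Usable hosts: 2


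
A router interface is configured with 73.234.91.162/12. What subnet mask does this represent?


/12 means 12 network bits, 20 host bits
Binary: 11111111111100000000000000000000
Mask: 255.240.0.0


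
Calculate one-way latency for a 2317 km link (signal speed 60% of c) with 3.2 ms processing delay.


Speed = 0.6 * 3e5 km/s = 180000 km/s
Propagation delay = 2317 / 180000 = 0.0129 s = 12.8722 ms
Processing delay = 3.2 ms
Total one-way latency = 16.0722 ms


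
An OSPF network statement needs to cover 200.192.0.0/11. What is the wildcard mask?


Subnet mask: 255.224.0.0
Wildcard = 255.255.255.255 - subnet mask
255 - 255 = 0
255 - 224 = 31
255 - 0 = 255
255 - 0 = 255
Wildcard: 0.31.255.255


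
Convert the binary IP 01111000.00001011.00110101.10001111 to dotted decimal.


01111000 = 120
00001011 = 11
00110101 = 53
10001111 = 143
IP: 120.11.53.143


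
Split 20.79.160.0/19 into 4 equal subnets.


New prefix = 19 + 2 = 21
Each subnet has 2048 addresses
  20.79.160.0/21
  20.79.168.0/21
  20.79.176.0/21
  20.79.184.0/21
Subnets: 20.79.160.0/21, 20.79.168.0/21, 20.79.176.0/21, 20.79.184.0/21


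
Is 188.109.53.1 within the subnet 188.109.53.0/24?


Subnet network: 188.109.53.0
Test IP AND mask: 188.109.53.0
Yes, 188.109.53.1 is in 188.109.53.0/24


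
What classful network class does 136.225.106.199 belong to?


First octet: 136
Binary: 10001000
10xxxxxx -> Class B (128-191)
Class B, default mask 255.255.0.0 (/16)


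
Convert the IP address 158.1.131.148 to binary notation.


158 = 10011110
1 = 00000001
131 = 10000011
148 = 10010100
Binary: 10011110.00000001.10000011.10010100


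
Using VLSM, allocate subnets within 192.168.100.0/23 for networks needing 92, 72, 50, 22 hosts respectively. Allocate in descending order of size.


92 hosts -> /25 (126 usable): 192.168.100.0/25
72 hosts -> /25 (126 usable): 192.168.100.128/25
50 hosts -> /26 (62 usable): 192.168.101.0/26
22 hosts -> /27 (30 usable): 192.168.101.64/27
Allocation: 192.168.100.0/25 (92 hosts, 126 usable); 192.168.100.128/25 (72 hosts, 126 usable); 192.168.101.0/26 (50 hosts, 62 usable); 192.168.101.64/27 (22 hosts, 30 usable)


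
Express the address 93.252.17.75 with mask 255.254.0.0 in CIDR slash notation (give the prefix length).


Binary: 11111111.11111110.00000000.00000000
Count leading 1s
Prefix: /15


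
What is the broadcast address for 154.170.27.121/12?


Network: 154.160.0.0/12
Host bits = 20
Set all host bits to 1:
Broadcast: 154.175.255.255


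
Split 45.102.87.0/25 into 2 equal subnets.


New prefix = 25 + 1 = 26
Each subnet has 64 addresses
  45.102.87.0/26
  45.102.87.64/26
Subnets: 45.102.87.0/26, 45.102.87.64/26


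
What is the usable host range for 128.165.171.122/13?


Network: 128.160.0.0
Broadcast: 128.167.255.255
First usable = network + 1
Last usable = broadcast - 1
Range: 128.160.0.1 to 128.167.255.254


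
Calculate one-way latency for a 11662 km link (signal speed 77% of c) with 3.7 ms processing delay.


Speed = 0.77 * 3e5 km/s = 231000 km/s
Propagation delay = 11662 / 231000 = 0.0505 s = 50.4848 ms
Processing delay = 3.7 ms
Total one-way latency = 54.1848 ms


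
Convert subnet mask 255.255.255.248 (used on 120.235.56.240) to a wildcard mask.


Subnet mask: 255.255.255.248
Wildcard = 255.255.255.255 - subnet mask
255 - 255 = 0
255 - 255 = 0
255 - 255 = 0
255 - 248 = 7
Wildcard: 0.0.0.7


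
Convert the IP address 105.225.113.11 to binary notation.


105 = 01101001
225 = 11100001
113 = 01110001
11 = 00001011
Binary: 01101001.11100001.01110001.00001011


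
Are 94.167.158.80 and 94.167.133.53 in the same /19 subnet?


Mask: 255.255.224.0
94.167.158.80 AND mask = 94.167.128.0
94.167.133.53 AND mask = 94.167.128.0
Yes, same subnet (94.167.128.0)


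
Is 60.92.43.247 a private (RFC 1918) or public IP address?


RFC 1918 private ranges:
  10.0.0.0/8 (10.0.0.0 - 10.255.255.255)
  172.16.0.0/12 (172.16.0.0 - 172.31.255.255)
  192.168.0.0/16 (192.168.0.0 - 192.168.255.255)
Public (not in any RFC 1918 range)


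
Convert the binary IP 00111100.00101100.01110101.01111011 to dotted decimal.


00111100 = 60
00101100 = 44
01110101 = 117
01111011 = 123
IP: 60.44.117.123


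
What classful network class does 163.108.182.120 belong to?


First octet: 163
Binary: 10100011
10xxxxxx -> Class B (128-191)
Class B, default mask 255.255.0.0 (/16)


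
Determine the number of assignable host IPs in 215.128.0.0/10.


Host bits = 32 - 10 = 22
Total addresses = 2^22 = 4194304
Usable = total - 2 (network and broadcast)
Usable hosts: 4194302


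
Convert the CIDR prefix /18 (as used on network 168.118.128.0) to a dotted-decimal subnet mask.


/18 means 18 network bits, 14 host bits
Binary: 11111111111111111100000000000000
Mask: 255.255.192.0


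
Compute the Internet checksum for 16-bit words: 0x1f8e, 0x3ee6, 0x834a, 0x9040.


Sum all words (with carry folding):
+ 0x1f8e = 0x1f8e
+ 0x3ee6 = 0x5e74
+ 0x834a = 0xe1be
+ 0x9040 = 0x71ff
One's complement: ~0x71ff
Checksum = 0x8e00


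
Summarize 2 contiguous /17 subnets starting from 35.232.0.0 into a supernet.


Original prefix: /17
Number of subnets: 2 = 2^1
New prefix = 17 - 1 = 16
Supernet: 35.232.0.0/16


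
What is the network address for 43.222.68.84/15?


IP:   00101011.11011110.01000100.01010100
Mask: 11111111.11111110.00000000.00000000
AND operation:
Net:  00101011.11011110.00000000.00000000
Network: 43.222.0.0/15


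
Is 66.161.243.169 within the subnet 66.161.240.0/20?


Subnet network: 66.161.240.0
Test IP AND mask: 66.161.240.0
Yes, 66.161.243.169 is in 66.161.240.0/20


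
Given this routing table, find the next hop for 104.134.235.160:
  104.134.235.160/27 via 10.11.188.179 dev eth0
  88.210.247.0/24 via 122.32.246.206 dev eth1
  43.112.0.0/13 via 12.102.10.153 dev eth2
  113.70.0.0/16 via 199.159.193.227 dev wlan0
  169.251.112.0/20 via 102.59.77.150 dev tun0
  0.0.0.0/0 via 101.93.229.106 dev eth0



Longest prefix match for 104.134.235.160:
  /27 104.134.235.160: MATCH
  /24 88.210.247.0: no
  /13 43.112.0.0: no
  /16 113.70.0.0: no
  /20 169.251.112.0: no
  /0 0.0.0.0: MATCH
Selected: next-hop 10.11.188.179 via eth0 (matched /27)


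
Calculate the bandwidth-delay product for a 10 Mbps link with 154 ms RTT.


BDP = bandwidth * RTT
= 10 Mbps * 154 ms
= 10 * 1e6 * 154 / 1000 bits
= 1540000 bits
= 192500 bytes
= 187.9883 KB
BDP = 1540000 bits (192500 bytes)


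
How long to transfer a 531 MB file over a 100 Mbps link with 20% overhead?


Effective throughput = 100 * (1 - 20/100) = 80 Mbps
File size in Mb = 531 * 8 = 4248 Mb
Time = 4248 / 80
Time = 53.1 seconds


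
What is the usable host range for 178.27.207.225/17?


Network: 178.27.128.0
Broadcast: 178.27.255.255
First usable = network + 1
Last usable = broadcast - 1
Range: 178.27.128.1 to 178.27.255.254


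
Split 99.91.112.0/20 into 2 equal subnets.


New prefix = 20 + 1 = 21
Each subnet has 2048 addresses
  99.91.112.0/21
  99.91.120.0/21
Subnets: 99.91.112.0/21, 99.91.120.0/21


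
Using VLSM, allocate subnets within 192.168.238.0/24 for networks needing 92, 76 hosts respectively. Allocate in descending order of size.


92 hosts -> /25 (126 usable): 192.168.238.0/25
76 hosts -> /25 (126 usable): 192.168.238.128/25
Allocation: 192.168.238.0/25 (92 hosts, 126 usable); 192.168.238.128/25 (76 hosts, 126 usable)


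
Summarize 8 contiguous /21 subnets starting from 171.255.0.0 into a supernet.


Original prefix: /21
Number of subnets: 8 = 2^3
New prefix = 21 - 3 = 18
Supernet: 171.255.0.0/18


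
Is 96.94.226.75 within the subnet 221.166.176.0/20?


Subnet network: 221.166.176.0
Test IP AND mask: 96.94.224.0
No, 96.94.226.75 is not in 221.166.176.0/20


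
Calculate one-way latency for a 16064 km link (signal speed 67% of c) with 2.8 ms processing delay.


Speed = 0.67 * 3e5 km/s = 201000 km/s
Propagation delay = 16064 / 201000 = 0.0799 s = 79.9204 ms
Processing delay = 2.8 ms
Total one-way latency = 82.7204 ms


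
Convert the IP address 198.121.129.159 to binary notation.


198 = 11000110
121 = 01111001
129 = 10000001
159 = 10011111
Binary: 11000110.01111001.10000001.10011111


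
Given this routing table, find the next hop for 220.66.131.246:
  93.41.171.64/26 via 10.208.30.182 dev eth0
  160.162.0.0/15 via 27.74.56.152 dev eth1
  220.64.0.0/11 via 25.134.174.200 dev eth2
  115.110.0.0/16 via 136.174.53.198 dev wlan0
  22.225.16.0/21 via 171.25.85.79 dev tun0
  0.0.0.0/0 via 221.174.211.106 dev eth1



Longest prefix match for 220.66.131.246:
  /26 93.41.171.64: no
  /15 160.162.0.0: no
  /11 220.64.0.0: MATCH
  /16 115.110.0.0: no
  /21 22.225.16.0: no
  /0 0.0.0.0: MATCH
Selected: next-hop 25.134.174.200 via eth2 (matched /11)


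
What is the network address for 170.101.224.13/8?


IP:   10101010.01100101.11100000.00001101
Mask: 11111111.00000000.00000000.00000000
AND operation:
Net:  10101010.00000000.00000000.00000000
Network: 170.0.0.0/8


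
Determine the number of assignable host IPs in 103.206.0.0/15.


Host bits = 32 - 15 = 17
Total addresses = 2^17 = 131072
Usable = total - 2 (network and broadcast)
Usable hosts: 131070


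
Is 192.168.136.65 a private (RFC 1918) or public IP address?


RFC 1918 private ranges:
  10.0.0.0/8 (10.0.0.0 - 10.255.255.255)
  172.16.0.0/12 (172.16.0.0 - 172.31.255.255)
  192.168.0.0/16 (192.168.0.0 - 192.168.255.255)
Private (in 192.168.0.0/16)


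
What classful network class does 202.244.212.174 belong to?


First octet: 202
Binary: 11001010
110xxxxx -> Class C (192-223)
Class C, default mask 255.255.255.0 (/24)


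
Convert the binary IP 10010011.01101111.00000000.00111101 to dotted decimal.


10010011 = 147
01101111 = 111
00000000 = 0
00111101 = 61
IP: 147.111.0.61


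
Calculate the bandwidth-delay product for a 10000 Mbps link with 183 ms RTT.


BDP = bandwidth * RTT
= 10000 Mbps * 183 ms
= 10000 * 1e6 * 183 / 1000 bits
= 1830000000 bits
= 228750000 bytes
= 223388.6719 KB
BDP = 1830000000 bits (228750000 bytes)


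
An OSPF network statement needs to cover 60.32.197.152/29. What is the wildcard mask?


Subnet mask: 255.255.255.248
Wildcard = 255.255.255.255 - subnet mask
255 - 255 = 0
255 - 255 = 0
255 - 255 = 0
255 - 248 = 7
Wildcard: 0.0.0.7


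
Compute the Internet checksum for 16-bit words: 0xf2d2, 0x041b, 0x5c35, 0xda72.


Sum all words (with carry folding):
+ 0xf2d2 = 0xf2d2
+ 0x041b = 0xf6ed
+ 0x5c35 = 0x5323
+ 0xda72 = 0x2d96
One's complement: ~0x2d96
Checksum = 0xd269


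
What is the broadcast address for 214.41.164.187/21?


Network: 214.41.160.0/21
Host bits = 11
Set all host bits to 1:
Broadcast: 214.41.167.255


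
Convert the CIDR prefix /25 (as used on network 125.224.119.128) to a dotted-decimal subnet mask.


/25 means 25 network bits, 7 host bits
Binary: 11111111111111111111111110000000
Mask: 255.255.255.128


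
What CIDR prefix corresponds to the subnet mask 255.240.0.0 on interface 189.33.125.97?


Binary: 11111111.11110000.00000000.00000000
Count leading 1s
Prefix: /12


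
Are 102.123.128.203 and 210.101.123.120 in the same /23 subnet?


Mask: 255.255.254.0
102.123.128.203 AND mask = 102.123.128.0
210.101.123.120 AND mask = 210.101.122.0
No, different subnets (102.123.128.0 vs 210.101.122.0)


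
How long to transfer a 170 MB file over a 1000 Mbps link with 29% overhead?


Effective throughput = 1000 * (1 - 29/100) = 710 Mbps
File size in Mb = 170 * 8 = 1360 Mb
Time = 1360 / 710
Time = 1.9155 seconds


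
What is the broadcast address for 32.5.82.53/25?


Network: 32.5.82.0/25
Host bits = 7
Set all host bits to 1:
Broadcast: 32.5.82.127


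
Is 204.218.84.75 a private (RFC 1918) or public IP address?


RFC 1918 private ranges:
  10.0.0.0/8 (10.0.0.0 - 10.255.255.255)
  172.16.0.0/12 (172.16.0.0 - 172.31.255.255)
  192.168.0.0/16 (192.168.0.0 - 192.168.255.255)
Public (not in any RFC 1918 range)


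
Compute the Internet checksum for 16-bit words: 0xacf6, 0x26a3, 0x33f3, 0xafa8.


Sum all words (with carry folding):
+ 0xacf6 = 0xacf6
+ 0x26a3 = 0xd399
+ 0x33f3 = 0x078d
+ 0xafa8 = 0xb735
One's complement: ~0xb735
Checksum = 0x48ca


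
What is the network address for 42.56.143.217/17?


IP:   00101010.00111000.10001111.11011001
Mask: 11111111.11111111.10000000.00000000
AND operation:
Net:  00101010.00111000.10000000.00000000
Network: 42.56.128.0/17


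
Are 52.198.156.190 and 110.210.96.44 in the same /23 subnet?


Mask: 255.255.254.0
52.198.156.190 AND mask = 52.198.156.0
110.210.96.44 AND mask = 110.210.96.0
No, different subnets (52.198.156.0 vs 110.210.96.0)


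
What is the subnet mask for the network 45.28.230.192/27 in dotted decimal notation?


/27 means 27 network bits, 5 host bits
Binary: 11111111111111111111111111100000
Mask: 255.255.255.224


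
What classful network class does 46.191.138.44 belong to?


First octet: 46
Binary: 00101110
0xxxxxxx -> Class A (1-126)
Class A, default mask 255.0.0.0 (/8)


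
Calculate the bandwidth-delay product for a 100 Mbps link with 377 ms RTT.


BDP = bandwidth * RTT
= 100 Mbps * 377 ms
= 100 * 1e6 * 377 / 1000 bits
= 37700000 bits
= 4712500 bytes
= 4602.0508 KB
BDP = 37700000 bits (4712500 bytes)


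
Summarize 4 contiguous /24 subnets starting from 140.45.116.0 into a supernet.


Original prefix: /24
Number of subnets: 4 = 2^2
New prefix = 24 - 2 = 22
Supernet: 140.45.116.0/22


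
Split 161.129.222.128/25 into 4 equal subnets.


New prefix = 25 + 2 = 27
Each subnet has 32 addresses
  161.129.222.128/27
  161.129.222.160/27
  161.129.222.192/27
  161.129.222.224/27
Subnets: 161.129.222.128/27, 161.129.222.160/27, 161.129.222.192/27, 161.129.222.224/27


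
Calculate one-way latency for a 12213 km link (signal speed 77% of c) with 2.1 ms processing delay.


Speed = 0.77 * 3e5 km/s = 231000 km/s
Propagation delay = 12213 / 231000 = 0.0529 s = 52.8701 ms
Processing delay = 2.1 ms
Total one-way latency = 54.9701 ms


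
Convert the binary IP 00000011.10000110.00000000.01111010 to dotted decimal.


00000011 = 3
10000110 = 134
00000000 = 0
01111010 = 122
IP: 3.134.0.122


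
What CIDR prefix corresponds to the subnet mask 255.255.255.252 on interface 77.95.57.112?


Binary: 11111111.11111111.11111111.11111100
Count leading 1s
Prefix: /30


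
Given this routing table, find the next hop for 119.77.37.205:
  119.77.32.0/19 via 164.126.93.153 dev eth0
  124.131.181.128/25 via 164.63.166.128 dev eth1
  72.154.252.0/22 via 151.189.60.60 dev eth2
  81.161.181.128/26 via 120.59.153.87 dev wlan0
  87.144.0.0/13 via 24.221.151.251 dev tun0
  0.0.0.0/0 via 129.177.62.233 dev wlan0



Longest prefix match for 119.77.37.205:
  /19 119.77.32.0: MATCH
  /25 124.131.181.128: no
  /22 72.154.252.0: no
  /26 81.161.181.128: no
  /13 87.144.0.0: no
  /0 0.0.0.0: MATCH
Selected: next-hop 164.126.93.153 via eth0 (matched /19)


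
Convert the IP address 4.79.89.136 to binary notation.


4 = 00000100
79 = 01001111
89 = 01011001
136 = 10001000
Binary: 00000100.01001111.01011001.10001000


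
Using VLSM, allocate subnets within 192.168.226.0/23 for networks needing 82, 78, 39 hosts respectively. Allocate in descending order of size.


82 hosts -> /25 (126 usable): 192.168.226.0/25
78 hosts -> /25 (126 usable): 192.168.226.128/25
39 hosts -> /26 (62 usable): 192.168.227.0/26
Allocation: 192.168.226.0/25 (82 hosts, 126 usable); 192.168.226.128/25 (78 hosts, 126 usable); 192.168.227.0/26 (39 hosts, 62 usable)


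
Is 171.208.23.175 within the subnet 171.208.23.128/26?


Subnet network: 171.208.23.128
Test IP AND mask: 171.208.23.128
Yes, 171.208.23.175 is in 171.208.23.128/26


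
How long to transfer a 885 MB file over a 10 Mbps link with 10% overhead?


Effective throughput = 10 * (1 - 10/100) = 9 Mbps
File size in Mb = 885 * 8 = 7080 Mb
Time = 7080 / 9
Time = 786.6667 seconds


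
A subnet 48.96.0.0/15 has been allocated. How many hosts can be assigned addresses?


Host bits = 32 - 15 = 17
Total addresses = 2^17 = 131072
Usable = total - 2 (network and broadcast)
Usable hosts: 131070


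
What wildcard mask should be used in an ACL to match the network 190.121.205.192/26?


Subnet mask: 255.255.255.192
Wildcard = 255.255.255.255 - subnet mask
255 - 255 = 0
255 - 255 = 0
255 - 255 = 0
255 - 192 = 63
Wildcard: 0.0.0.63


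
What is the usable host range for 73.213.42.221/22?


Network: 73.213.40.0
Broadcast: 73.213.43.255
First usable = network + 1
Last usable = broadcast - 1
Range: 73.213.40.1 to 73.213.43.254


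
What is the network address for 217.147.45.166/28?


IP:   11011001.10010011.00101101.10100110
Mask: 11111111.11111111.11111111.11110000
AND operation:
Net:  11011001.10010011.00101101.10100000
Network: 217.147.45.160/28


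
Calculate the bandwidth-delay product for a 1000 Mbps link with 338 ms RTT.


BDP = bandwidth * RTT
= 1000 Mbps * 338 ms
= 1000 * 1e6 * 338 / 1000 bits
= 338000000 bits
= 42250000 bytes
= 41259.7656 KB
BDP = 338000000 bits (42250000 bytes)


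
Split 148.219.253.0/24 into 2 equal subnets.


New prefix = 24 + 1 = 25
Each subnet has 128 addresses
  148.219.253.0/25
  148.219.253.128/25
Subnets: 148.219.253.0/25, 148.219.253.128/25


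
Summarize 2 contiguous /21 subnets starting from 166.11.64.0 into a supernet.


Original prefix: /21
Number of subnets: 2 = 2^1
New prefix = 21 - 1 = 20
Supernet: 166.11.64.0/20


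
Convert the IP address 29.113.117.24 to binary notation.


29 = 00011101
113 = 01110001
117 = 01110101
24 = 00011000
Binary: 00011101.01110001.01110101.00011000


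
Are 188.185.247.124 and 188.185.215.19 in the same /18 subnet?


Mask: 255.255.192.0
188.185.247.124 AND mask = 188.185.192.0
188.185.215.19 AND mask = 188.185.192.0
Yes, same subnet (188.185.192.0)


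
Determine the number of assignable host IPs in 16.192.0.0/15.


Host bits = 32 - 15 = 17
Total addresses = 2^17 = 131072
Usable = total - 2 (network and broadcast)
Usable hosts: 131070


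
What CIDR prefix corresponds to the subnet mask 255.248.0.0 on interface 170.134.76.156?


Binary: 11111111.11111000.00000000.00000000
Count leading 1s
Prefix: /13


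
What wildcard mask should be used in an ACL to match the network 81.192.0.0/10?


Subnet mask: 255.192.0.0
Wildcard = 255.255.255.255 - subnet mask
255 - 255 = 0
255 - 192 = 63
255 - 0 = 255
255 - 0 = 255
Wildcard: 0.63.255.255


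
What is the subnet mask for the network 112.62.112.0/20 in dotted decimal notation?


/20 means 20 network bits, 12 host bits
Binary: 11111111111111111111000000000000
Mask: 255.255.240.0


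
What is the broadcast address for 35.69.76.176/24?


Network: 35.69.76.0/24
Host bits = 8
Set all host bits to 1:
Broadcast: 35.69.76.255


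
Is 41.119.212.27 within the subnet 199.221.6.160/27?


Subnet network: 199.221.6.160
Test IP AND mask: 41.119.212.0
No, 41.119.212.27 is not in 199.221.6.160/27


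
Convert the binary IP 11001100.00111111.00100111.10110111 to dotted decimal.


11001100 = 204
00111111 = 63
00100111 = 39
10110111 = 183
IP: 204.63.39.183


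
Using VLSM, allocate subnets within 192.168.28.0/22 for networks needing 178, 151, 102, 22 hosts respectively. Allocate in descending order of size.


178 hosts -> /24 (254 usable): 192.168.28.0/24
151 hosts -> /24 (254 usable): 192.168.29.0/24
102 hosts -> /25 (126 usable): 192.168.30.0/25
22 hosts -> /27 (30 usable): 192.168.30.128/27
Allocation: 192.168.28.0/24 (178 hosts, 254 usable); 192.168.29.0/24 (151 hosts, 254 usable); 192.168.30.0/25 (102 hosts, 126 usable); 192.168.30.128/27 (22 hosts, 30 usable)


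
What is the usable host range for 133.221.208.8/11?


Network: 133.192.0.0
Broadcast: 133.223.255.255
First usable = network + 1
Last usable = broadcast - 1
Range: 133.192.0.1 to 133.223.255.254


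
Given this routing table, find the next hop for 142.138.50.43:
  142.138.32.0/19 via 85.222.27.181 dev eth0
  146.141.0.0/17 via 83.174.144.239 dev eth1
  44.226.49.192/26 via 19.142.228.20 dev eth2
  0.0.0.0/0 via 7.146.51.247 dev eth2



Longest prefix match for 142.138.50.43:
  /19 142.138.32.0: MATCH
  /17 146.141.0.0: no
  /26 44.226.49.192: no
  /0 0.0.0.0: MATCH
Selected: next-hop 85.222.27.181 via eth0 (matched /19)


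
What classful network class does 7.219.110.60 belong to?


First octet: 7
Binary: 00000111
0xxxxxxx -> Class A (1-126)
Class A, default mask 255.0.0.0 (/8)


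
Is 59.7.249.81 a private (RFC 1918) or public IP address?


RFC 1918 private ranges:
  10.0.0.0/8 (10.0.0.0 - 10.255.255.255)
  172.16.0.0/12 (172.16.0.0 - 172.31.255.255)
  192.168.0.0/16 (192.168.0.0 - 192.168.255.255)
Public (not in any RFC 1918 range)


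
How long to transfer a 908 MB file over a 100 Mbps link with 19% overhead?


Effective throughput = 100 * (1 - 19/100) = 81 Mbps
File size in Mb = 908 * 8 = 7264 Mb
Time = 7264 / 81
Time = 89.679 seconds


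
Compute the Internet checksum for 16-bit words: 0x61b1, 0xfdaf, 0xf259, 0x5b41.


Sum all words (with carry folding):
+ 0x61b1 = 0x61b1
+ 0xfdaf = 0x5f61
+ 0xf259 = 0x51bb
+ 0x5b41 = 0xacfc
One's complement: ~0xacfc
Checksum = 0x5303


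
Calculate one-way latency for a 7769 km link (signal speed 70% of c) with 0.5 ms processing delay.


Speed = 0.7 * 3e5 km/s = 210000 km/s
Propagation delay = 7769 / 210000 = 0.037 s = 36.9952 ms
Processing delay = 0.5 ms
Total one-way latency = 37.4952 ms


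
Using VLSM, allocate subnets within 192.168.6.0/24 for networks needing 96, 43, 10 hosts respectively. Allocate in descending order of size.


96 hosts -> /25 (126 usable): 192.168.6.0/25
43 hosts -> /26 (62 usable): 192.168.6.128/26
10 hosts -> /28 (14 usable): 192.168.6.192/28
Allocation: 192.168.6.0/25 (96 hosts, 126 usable); 192.168.6.128/26 (43 hosts, 62 usable); 192.168.6.192/28 (10 hosts, 14 usable)


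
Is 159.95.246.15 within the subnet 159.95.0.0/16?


Subnet network: 159.95.0.0
Test IP AND mask: 159.95.0.0
Yes, 159.95.246.15 is in 159.95.0.0/16


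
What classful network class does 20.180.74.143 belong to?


First octet: 20
Binary: 00010100
0xxxxxxx -> Class A (1-126)
Class A, default mask 255.0.0.0 (/8)


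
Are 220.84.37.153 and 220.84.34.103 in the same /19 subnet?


Mask: 255.255.224.0
220.84.37.153 AND mask = 220.84.32.0
220.84.34.103 AND mask = 220.84.32.0
Yes, same subnet (220.84.32.0)


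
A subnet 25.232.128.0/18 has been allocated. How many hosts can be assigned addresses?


Host bits = 32 - 18 = 14
Total addresses = 2^14 = 16384
Usable = total - 2 (network and broadcast)
Usable hosts: 16382


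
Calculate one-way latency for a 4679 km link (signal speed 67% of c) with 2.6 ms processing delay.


Speed = 0.67 * 3e5 km/s = 201000 km/s
Propagation delay = 4679 / 201000 = 0.0233 s = 23.2786 ms
Processing delay = 2.6 ms
Total one-way latency = 25.8786 ms


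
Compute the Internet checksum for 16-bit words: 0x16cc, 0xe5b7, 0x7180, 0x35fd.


Sum all words (with carry folding):
+ 0x16cc = 0x16cc
+ 0xe5b7 = 0xfc83
+ 0x7180 = 0x6e04
+ 0x35fd = 0xa401
One's complement: ~0xa401
Checksum = 0x5bfe


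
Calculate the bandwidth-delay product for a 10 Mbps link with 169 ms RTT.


BDP = bandwidth * RTT
= 10 Mbps * 169 ms
= 10 * 1e6 * 169 / 1000 bits
= 1690000 bits
= 211250 bytes
= 206.2988 KB
BDP = 1690000 bits (211250 bytes)


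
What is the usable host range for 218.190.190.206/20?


Network: 218.190.176.0
Broadcast: 218.190.191.255
First usable = network + 1
Last usable = broadcast - 1
Range: 218.190.176.1 to 218.190.191.254


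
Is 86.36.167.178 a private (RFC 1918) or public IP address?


RFC 1918 private ranges:
  10.0.0.0/8 (10.0.0.0 - 10.255.255.255)
  172.16.0.0/12 (172.16.0.0 - 172.31.255.255)
  192.168.0.0/16 (192.168.0.0 - 192.168.255.255)
Public (not in any RFC 1918 range)


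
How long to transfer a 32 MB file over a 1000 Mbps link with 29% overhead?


Effective throughput = 1000 * (1 - 29/100) = 710 Mbps
File size in Mb = 32 * 8 = 256 Mb
Time = 256 / 710
Time = 0.3606 seconds


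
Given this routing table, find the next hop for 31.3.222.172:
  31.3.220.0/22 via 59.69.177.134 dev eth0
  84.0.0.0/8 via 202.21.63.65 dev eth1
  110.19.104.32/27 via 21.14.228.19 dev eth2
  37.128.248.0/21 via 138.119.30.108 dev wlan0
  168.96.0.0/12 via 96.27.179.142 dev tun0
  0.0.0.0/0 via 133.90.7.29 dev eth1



Longest prefix match for 31.3.222.172:
  /22 31.3.220.0: MATCH
  /8 84.0.0.0: no
  /27 110.19.104.32: no
  /21 37.128.248.0: no
  /12 168.96.0.0: no
  /0 0.0.0.0: MATCH
Selected: next-hop 59.69.177.134 via eth0 (matched /22)


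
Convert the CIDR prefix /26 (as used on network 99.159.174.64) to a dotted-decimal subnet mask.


/26 means 26 network bits, 6 host bits
Binary: 11111111111111111111111111000000
Mask: 255.255.255.192


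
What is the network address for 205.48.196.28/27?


IP:   11001101.00110000.11000100.00011100
Mask: 11111111.11111111.11111111.11100000
AND operation:
Net:  11001101.00110000.11000100.00000000
Network: 205.48.196.0/27


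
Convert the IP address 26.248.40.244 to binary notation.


26 = 00011010
248 = 11111000
40 = 00101000
244 = 11110100
Binary: 00011010.11111000.00101000.11110100


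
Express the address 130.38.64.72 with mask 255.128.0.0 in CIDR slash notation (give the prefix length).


Binary: 11111111.10000000.00000000.00000000
Count leading 1s
Prefix: /9


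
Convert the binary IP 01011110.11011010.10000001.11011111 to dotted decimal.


01011110 = 94
11011010 = 218
10000001 = 129
11011111 = 223
IP: 94.218.129.223


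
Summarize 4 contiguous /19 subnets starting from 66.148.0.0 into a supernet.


Original prefix: /19
Number of subnets: 4 = 2^2
New prefix = 19 - 2 = 17
Supernet: 66.148.0.0/17


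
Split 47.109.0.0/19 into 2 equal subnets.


New prefix = 19 + 1 = 20
Each subnet has 4096 addresses
  47.109.0.0/20
  47.109.16.0/20
Subnets: 47.109.0.0/20, 47.109.16.0/20


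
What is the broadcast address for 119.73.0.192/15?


Network: 119.72.0.0/15
Host bits = 17
Set all host bits to 1:
Broadcast: 119.73.255.255


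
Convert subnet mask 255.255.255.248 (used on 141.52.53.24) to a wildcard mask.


Subnet mask: 255.255.255.248
Wildcard = 255.255.255.255 - subnet mask
255 - 255 = 0
255 - 255 = 0
255 - 255 = 0
255 - 248 = 7
Wildcard: 0.0.0.7


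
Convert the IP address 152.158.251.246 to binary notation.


152 = 10011000
158 = 10011110
251 = 11111011
246 = 11110110
Binary: 10011000.10011110.11111011.11110110


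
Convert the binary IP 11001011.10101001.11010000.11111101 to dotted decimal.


11001011 = 203
10101001 = 169
11010000 = 208
11111101 = 253
IP: 203.169.208.253


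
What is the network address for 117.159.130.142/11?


IP:   01110101.10011111.10000010.10001110
Mask: 11111111.11100000.00000000.00000000
AND operation:
Net:  01110101.10000000.00000000.00000000
Network: 117.128.0.0/11


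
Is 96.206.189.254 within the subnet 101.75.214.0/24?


Subnet network: 101.75.214.0
Test IP AND mask: 96.206.189.0
No, 96.206.189.254 is not in 101.75.214.0/24


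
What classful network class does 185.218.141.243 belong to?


First octet: 185
Binary: 10111001
10xxxxxx -> Class B (128-191)
Class B, default mask 255.255.0.0 (/16)


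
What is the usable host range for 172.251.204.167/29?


Network: 172.251.204.160
Broadcast: 172.251.204.167
First usable = network + 1
Last usable = broadcast - 1
Range: 172.251.204.161 to 172.251.204.166


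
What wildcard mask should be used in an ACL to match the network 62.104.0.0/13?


Subnet mask: 255.248.0.0
Wildcard = 255.255.255.255 - subnet mask
255 - 255 = 0
255 - 248 = 7
255 - 0 = 255
255 - 0 = 255
Wildcard: 0.7.255.255


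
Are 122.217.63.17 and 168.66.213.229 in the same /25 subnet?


Mask: 255.255.255.128
122.217.63.17 AND mask = 122.217.63.0
168.66.213.229 AND mask = 168.66.213.128
No, different subnets (122.217.63.0 vs 168.66.213.128)


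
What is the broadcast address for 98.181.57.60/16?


Network: 98.181.0.0/16
Host bits = 16
Set all host bits to 1:
Broadcast: 98.181.255.255


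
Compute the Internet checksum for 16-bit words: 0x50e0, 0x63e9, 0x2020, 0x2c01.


Sum all words (with carry folding):
+ 0x50e0 = 0x50e0
+ 0x63e9 = 0xb4c9
+ 0x2020 = 0xd4e9
+ 0x2c01 = 0x00eb
One's complement: ~0x00eb
Checksum = 0xff14


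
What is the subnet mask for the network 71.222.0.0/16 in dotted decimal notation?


/16 means 16 network bits, 16 host bits
Binary: 11111111111111110000000000000000
Mask: 255.255.0.0


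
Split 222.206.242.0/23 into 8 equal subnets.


New prefix = 23 + 3 = 26
Each subnet has 64 addresses
  222.206.242.0/26
  222.206.242.64/26
  222.206.242.128/26
  222.206.242.192/26
  222.206.243.0/26
  222.206.243.64/26
  222.206.243.128/26
  222.206.243.192/26
Subnets: 222.206.242.0/26, 222.206.242.64/26, 222.206.242.128/26, 222.206.242.192/26, 222.206.243.0/26, 222.206.243.64/26, 222.206.243.128/26, 222.206.243.192/26


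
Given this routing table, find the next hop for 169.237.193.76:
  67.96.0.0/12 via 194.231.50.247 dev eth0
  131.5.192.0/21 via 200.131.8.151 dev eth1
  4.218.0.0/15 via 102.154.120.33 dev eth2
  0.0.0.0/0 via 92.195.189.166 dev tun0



Longest prefix match for 169.237.193.76:
  /12 67.96.0.0: no
  /21 131.5.192.0: no
  /15 4.218.0.0: no
  /0 0.0.0.0: MATCH
Selected: next-hop 92.195.189.166 via tun0 (matched /0)


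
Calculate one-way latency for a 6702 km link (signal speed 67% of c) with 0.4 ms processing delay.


Speed = 0.67 * 3e5 km/s = 201000 km/s
Propagation delay = 6702 / 201000 = 0.0333 s = 33.3433 ms
Processing delay = 0.4 ms
Total one-way latency = 33.7433 ms


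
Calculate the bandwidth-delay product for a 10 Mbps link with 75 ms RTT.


BDP = bandwidth * RTT
= 10 Mbps * 75 ms
= 10 * 1e6 * 75 / 1000 bits
= 750000 bits
= 93750 bytes
= 91.5527 KB
BDP = 750000 bits (93750 bytes)


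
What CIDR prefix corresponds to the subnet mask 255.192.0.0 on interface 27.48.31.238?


Binary: 11111111.11000000.00000000.00000000
Count leading 1s
Prefix: /10


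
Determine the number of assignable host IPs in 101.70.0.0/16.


Host bits = 32 - 16 = 16
Total addresses = 2^16 = 65536
Usable = total - 2 (network and broadcast)
Usable hosts: 65534


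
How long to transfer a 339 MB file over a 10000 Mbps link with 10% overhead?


Effective throughput = 10000 * (1 - 10/100) = 9000 Mbps
File size in Mb = 339 * 8 = 2712 Mb
Time = 2712 / 9000
Time = 0.3013 seconds


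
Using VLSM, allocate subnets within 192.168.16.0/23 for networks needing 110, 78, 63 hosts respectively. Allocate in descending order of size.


110 hosts -> /25 (126 usable): 192.168.16.0/25
78 hosts -> /25 (126 usable): 192.168.16.128/25
63 hosts -> /25 (126 usable): 192.168.17.0/25
Allocation: 192.168.16.0/25 (110 hosts, 126 usable); 192.168.16.128/25 (78 hosts, 126 usable); 192.168.17.0/25 (63 hosts, 126 usable)


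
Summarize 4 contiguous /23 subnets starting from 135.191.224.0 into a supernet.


Original prefix: /23
Number of subnets: 4 = 2^2
New prefix = 23 - 2 = 21
Supernet: 135.191.224.0/21


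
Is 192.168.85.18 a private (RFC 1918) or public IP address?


RFC 1918 private ranges:
  10.0.0.0/8 (10.0.0.0 - 10.255.255.255)
  172.16.0.0/12 (172.16.0.0 - 172.31.255.255)
  192.168.0.0/16 (192.168.0.0 - 192.168.255.255)
Private (in 192.168.0.0/16)


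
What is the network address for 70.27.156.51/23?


IP:   01000110.00011011.10011100.00110011
Mask: 11111111.11111111.11111110.00000000
AND operation:
Net:  01000110.00011011.10011100.00000000
Network: 70.27.156.0/23


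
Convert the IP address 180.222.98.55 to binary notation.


180 = 10110100
222 = 11011110
98 = 01100010
55 = 00110111
Binary: 10110100.11011110.01100010.00110111


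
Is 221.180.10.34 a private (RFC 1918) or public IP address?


RFC 1918 private ranges:
  10.0.0.0/8 (10.0.0.0 - 10.255.255.255)
  172.16.0.0/12 (172.16.0.0 - 172.31.255.255)
  192.168.0.0/16 (192.168.0.0 - 192.168.255.255)
Public (not in any RFC 1918 range)


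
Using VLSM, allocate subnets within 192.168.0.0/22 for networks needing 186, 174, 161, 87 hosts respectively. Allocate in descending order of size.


186 hosts -> /24 (254 usable): 192.168.0.0/24
174 hosts -> /24 (254 usable): 192.168.1.0/24
161 hosts -> /24 (254 usable): 192.168.2.0/24
87 hosts -> /25 (126 usable): 192.168.3.0/25
Allocation: 192.168.0.0/24 (186 hosts, 254 usable); 192.168.1.0/24 (174 hosts, 254 usable); 192.168.2.0/24 (161 hosts, 254 usable); 192.168.3.0/25 (87 hosts, 126 usable)


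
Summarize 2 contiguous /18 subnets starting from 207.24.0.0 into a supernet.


Original prefix: /18
Number of subnets: 2 = 2^1
New prefix = 18 - 1 = 17
Supernet: 207.24.0.0/17


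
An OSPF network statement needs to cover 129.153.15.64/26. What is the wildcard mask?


Subnet mask: 255.255.255.192
Wildcard = 255.255.255.255 - subnet mask
255 - 255 = 0
255 - 255 = 0
255 - 255 = 0
255 - 192 = 63
Wildcard: 0.0.0.63


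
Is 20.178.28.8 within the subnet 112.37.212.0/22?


Subnet network: 112.37.212.0
Test IP AND mask: 20.178.28.0
No, 20.178.28.8 is not in 112.37.212.0/22


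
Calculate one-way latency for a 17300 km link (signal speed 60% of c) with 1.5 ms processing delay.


Speed = 0.6 * 3e5 km/s = 180000 km/s
Propagation delay = 17300 / 180000 = 0.0961 s = 96.1111 ms
Processing delay = 1.5 ms
Total one-way latency = 97.6111 ms


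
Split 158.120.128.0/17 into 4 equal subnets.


New prefix = 17 + 2 = 19
Each subnet has 8192 addresses
  158.120.128.0/19
  158.120.160.0/19
  158.120.192.0/19
  158.120.224.0/19
Subnets: 158.120.128.0/19, 158.120.160.0/19, 158.120.192.0/19, 158.120.224.0/19


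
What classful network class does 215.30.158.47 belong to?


First octet: 215
Binary: 11010111
110xxxxx -> Class C (192-223)
Class C, default mask 255.255.255.0 (/24)


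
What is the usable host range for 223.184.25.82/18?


Network: 223.184.0.0
Broadcast: 223.184.63.255
First usable = network + 1
Last usable = broadcast - 1
Range: 223.184.0.1 to 223.184.63.254


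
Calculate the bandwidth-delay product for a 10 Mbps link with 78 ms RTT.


BDP = bandwidth * RTT
= 10 Mbps * 78 ms
= 10 * 1e6 * 78 / 1000 bits
= 780000 bits
= 97500 bytes
= 95.2148 KB
BDP = 780000 bits (97500 bytes)


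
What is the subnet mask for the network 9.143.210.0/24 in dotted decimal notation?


/24 means 24 network bits, 8 host bits
Binary: 11111111111111111111111100000000
Mask: 255.255.255.0


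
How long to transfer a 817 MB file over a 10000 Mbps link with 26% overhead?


Effective throughput = 10000 * (1 - 26/100) = 7400 Mbps
File size in Mb = 817 * 8 = 6536 Mb
Time = 6536 / 7400
Time = 0.8832 seconds


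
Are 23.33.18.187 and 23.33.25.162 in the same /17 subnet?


Mask: 255.255.128.0
23.33.18.187 AND mask = 23.33.0.0
23.33.25.162 AND mask = 23.33.0.0
Yes, same subnet (23.33.0.0)


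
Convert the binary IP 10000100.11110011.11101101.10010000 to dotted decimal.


10000100 = 132
11110011 = 243
11101101 = 237
10010000 = 144
IP: 132.243.237.144


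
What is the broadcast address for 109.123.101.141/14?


Network: 109.120.0.0/14
Host bits = 18
Set all host bits to 1:
Broadcast: 109.123.255.255


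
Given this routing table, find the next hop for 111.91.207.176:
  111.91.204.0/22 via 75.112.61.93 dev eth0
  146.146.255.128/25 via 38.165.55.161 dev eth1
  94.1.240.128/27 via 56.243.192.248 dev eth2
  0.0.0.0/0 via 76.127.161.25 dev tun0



Longest prefix match for 111.91.207.176:
  /22 111.91.204.0: MATCH
  /25 146.146.255.128: no
  /27 94.1.240.128: no
  /0 0.0.0.0: MATCH
Selected: next-hop 75.112.61.93 via eth0 (matched /22)


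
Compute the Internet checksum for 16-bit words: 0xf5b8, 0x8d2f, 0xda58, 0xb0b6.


Sum all words (with carry folding):
+ 0xf5b8 = 0xf5b8
+ 0x8d2f = 0x82e8
+ 0xda58 = 0x5d41
+ 0xb0b6 = 0x0df8
One's complement: ~0x0df8
Checksum = 0xf207


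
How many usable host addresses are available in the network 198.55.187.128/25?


Host bits = 32 - 25 = 7
Total addresses = 2^7 = 128
Usable = total - 2 (network and broadcast)
Usable hosts: 126


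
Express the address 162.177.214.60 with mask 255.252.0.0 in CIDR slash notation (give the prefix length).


Binary: 11111111.11111100.00000000.00000000
Count leading 1s
Prefix: /14


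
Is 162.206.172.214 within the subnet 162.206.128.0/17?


Subnet network: 162.206.128.0
Test IP AND mask: 162.206.128.0
Yes, 162.206.172.214 is in 162.206.128.0/17
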